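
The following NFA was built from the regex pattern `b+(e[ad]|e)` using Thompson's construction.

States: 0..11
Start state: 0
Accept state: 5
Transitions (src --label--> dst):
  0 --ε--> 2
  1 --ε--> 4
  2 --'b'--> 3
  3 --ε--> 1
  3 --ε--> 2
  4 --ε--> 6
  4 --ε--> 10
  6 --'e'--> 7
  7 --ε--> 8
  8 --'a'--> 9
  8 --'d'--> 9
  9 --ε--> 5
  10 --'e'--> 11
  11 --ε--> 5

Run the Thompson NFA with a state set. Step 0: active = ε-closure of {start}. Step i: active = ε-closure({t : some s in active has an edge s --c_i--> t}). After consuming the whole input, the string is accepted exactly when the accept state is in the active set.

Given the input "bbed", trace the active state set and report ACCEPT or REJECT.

Answer: ACCEPT

Derivation:
S₀ = ε-closure({0}) = {0,2}
'b' @ 1: {1,2,3,4,6,10}
'b' @ 2: {1,2,3,4,6,10}
'e' @ 3: {5,7,8,11}  [accepting]
'd' @ 4: {5,9}  [accepting]
after full input: {5,9}  (accept=5 in)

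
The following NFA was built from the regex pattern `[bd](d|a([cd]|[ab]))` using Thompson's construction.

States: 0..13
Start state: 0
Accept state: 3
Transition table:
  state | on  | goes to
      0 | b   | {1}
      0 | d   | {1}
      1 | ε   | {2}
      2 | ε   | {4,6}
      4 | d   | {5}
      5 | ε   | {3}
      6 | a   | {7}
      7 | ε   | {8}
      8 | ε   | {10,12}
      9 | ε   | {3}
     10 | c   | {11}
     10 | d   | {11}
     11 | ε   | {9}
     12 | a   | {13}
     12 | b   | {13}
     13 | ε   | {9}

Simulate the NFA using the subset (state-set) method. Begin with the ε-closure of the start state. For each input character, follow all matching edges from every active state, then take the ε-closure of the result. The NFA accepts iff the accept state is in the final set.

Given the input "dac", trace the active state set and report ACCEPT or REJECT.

Answer: ACCEPT

Steps:
S₀ = ε-closure({0}) = {0}
'd' @ 1: {1,2,4,6}
'a' @ 2: {7,8,10,12}
'c' @ 3: {3,9,11}  [accepting]
final: {3,9,11}; accept 3 in set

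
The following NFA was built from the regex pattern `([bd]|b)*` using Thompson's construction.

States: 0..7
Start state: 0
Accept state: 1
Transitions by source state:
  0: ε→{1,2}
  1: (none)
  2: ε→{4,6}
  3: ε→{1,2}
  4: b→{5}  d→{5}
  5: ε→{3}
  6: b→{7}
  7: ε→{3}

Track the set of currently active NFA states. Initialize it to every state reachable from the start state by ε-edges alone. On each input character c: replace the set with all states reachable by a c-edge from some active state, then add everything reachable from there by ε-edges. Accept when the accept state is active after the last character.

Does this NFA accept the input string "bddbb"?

Answer: ACCEPT

Trace:
start: ε-closure({0}) = {0,1,2,4,6}
'b' @ 1: {1,2,3,4,5,6,7}  ✓accept
'd' @ 2: {1,2,3,4,5,6}  ✓accept
'd' @ 3: {1,2,3,4,5,6}  ✓accept
'b' @ 4: {1,2,3,4,5,6,7}  ✓accept
'b' @ 5: {1,2,3,4,5,6,7}  ✓accept
after full input: {1,2,3,4,5,6,7}  (accept=1 in)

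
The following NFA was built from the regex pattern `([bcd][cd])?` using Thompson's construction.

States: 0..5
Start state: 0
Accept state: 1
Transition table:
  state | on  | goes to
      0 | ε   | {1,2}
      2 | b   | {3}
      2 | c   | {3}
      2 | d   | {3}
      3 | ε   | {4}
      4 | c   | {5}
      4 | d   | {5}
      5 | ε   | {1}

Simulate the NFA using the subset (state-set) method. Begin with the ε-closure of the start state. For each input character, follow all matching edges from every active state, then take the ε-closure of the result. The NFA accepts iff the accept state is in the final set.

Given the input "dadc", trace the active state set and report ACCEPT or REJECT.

Answer: REJECT

Derivation:
start: ε-closure({0}) = {0,1,2}
'd' @ 1: {3,4}
'a' @ 2: {}  — no active states
rest 'dc' ignored (set empty)
after full input: {}  (accept=1 not in)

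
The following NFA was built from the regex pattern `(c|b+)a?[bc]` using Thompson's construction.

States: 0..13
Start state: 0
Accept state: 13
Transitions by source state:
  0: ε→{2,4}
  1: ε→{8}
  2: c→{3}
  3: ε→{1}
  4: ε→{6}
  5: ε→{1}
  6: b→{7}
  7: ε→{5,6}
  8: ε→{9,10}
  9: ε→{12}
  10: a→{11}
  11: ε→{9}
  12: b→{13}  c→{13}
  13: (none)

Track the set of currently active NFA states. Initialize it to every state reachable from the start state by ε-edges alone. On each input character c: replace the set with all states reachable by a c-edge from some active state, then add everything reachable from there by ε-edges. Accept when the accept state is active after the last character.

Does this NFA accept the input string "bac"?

Answer: ACCEPT

Trace:
start: ε-closure({0}) = {0,2,4,6}
'b' @ 1: {1,5,6,7,8,9,10,12}
'a' @ 2: {9,11,12}
'c' @ 3: {13}  ✓accept
end set {13} — state 13 in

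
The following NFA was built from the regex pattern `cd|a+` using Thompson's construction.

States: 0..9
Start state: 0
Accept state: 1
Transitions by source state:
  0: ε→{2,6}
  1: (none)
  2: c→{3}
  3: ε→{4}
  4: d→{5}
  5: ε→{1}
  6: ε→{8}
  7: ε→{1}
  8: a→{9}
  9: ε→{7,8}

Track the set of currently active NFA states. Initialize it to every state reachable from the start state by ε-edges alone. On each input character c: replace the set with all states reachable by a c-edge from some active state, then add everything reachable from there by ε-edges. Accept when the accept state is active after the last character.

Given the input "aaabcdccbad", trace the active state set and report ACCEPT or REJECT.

initial (ε-close {0}): {0,2,6,8}
'a' @ 1: {1,7,8,9}  [accepting]
'a' @ 2: {1,7,8,9}  [accepting]
'a' @ 3: {1,7,8,9}  [accepting]
'b' @ 4: {}  — no active states
rest 'cdccbad' ignored (set empty)
after full input: {}  (accept=1 not in)

Answer: REJECT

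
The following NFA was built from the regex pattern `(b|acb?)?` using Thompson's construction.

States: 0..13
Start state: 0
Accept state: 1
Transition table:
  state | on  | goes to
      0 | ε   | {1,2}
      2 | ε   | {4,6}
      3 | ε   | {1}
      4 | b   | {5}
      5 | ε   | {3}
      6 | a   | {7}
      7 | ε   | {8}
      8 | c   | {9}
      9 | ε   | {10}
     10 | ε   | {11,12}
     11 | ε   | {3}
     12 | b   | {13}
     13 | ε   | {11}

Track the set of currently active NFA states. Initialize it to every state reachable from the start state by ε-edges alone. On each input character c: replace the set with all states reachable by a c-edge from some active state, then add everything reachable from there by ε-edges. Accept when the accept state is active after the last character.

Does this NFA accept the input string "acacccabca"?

Answer: REJECT

Steps:
start: ε-closure({0}) = {0,1,2,4,6}
'a' @ 1: {7,8}
'c' @ 2: {1,3,9,10,11,12}  (accept∈set)
'a' @ 3: {}  — dead — no transitions
rest 'cccabca' ignored (set empty)
end set {} — state 1 not in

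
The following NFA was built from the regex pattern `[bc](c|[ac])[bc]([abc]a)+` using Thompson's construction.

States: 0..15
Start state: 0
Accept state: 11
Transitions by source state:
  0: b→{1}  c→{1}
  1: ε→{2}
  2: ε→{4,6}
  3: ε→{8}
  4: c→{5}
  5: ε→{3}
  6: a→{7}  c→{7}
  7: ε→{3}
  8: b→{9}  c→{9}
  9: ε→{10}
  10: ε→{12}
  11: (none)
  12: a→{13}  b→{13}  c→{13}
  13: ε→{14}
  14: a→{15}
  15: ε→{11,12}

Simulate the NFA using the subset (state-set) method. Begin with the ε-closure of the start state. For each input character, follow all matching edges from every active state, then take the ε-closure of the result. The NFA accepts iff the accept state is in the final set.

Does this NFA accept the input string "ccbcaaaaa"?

Answer: ACCEPT

Derivation:
start: ε-closure({0}) = {0}
'c' @ 1: {1,2,4,6}
'c' @ 2: {3,5,7,8}
'b' @ 3: {9,10,12}
'c' @ 4: {13,14}
'a' @ 5: {11,12,15}  [accepting]
'a' @ 6: {13,14}
'a' @ 7: {11,12,15}  [accepting]
'a' @ 8: {13,14}
'a' @ 9: {11,12,15}  [accepting]
final: {11,12,15}; accept 11 in set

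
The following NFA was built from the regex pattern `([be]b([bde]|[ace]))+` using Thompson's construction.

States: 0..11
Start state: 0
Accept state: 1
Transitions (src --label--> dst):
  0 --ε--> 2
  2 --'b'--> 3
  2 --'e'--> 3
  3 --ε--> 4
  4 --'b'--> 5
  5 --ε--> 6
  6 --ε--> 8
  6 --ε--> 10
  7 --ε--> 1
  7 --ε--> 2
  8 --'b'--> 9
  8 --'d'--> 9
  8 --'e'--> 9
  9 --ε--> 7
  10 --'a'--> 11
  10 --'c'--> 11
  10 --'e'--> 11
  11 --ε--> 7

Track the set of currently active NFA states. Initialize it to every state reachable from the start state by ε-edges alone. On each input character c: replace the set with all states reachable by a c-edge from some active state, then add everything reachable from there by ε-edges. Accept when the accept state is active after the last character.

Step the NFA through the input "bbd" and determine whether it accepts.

Answer: ACCEPT

Derivation:
start: ε-closure({0}) = {0,2}
'b' @ 1: {3,4}
'b' @ 2: {5,6,8,10}
'd' @ 3: {1,2,7,9}  [accepting]
end set {1,2,7,9} — state 1 in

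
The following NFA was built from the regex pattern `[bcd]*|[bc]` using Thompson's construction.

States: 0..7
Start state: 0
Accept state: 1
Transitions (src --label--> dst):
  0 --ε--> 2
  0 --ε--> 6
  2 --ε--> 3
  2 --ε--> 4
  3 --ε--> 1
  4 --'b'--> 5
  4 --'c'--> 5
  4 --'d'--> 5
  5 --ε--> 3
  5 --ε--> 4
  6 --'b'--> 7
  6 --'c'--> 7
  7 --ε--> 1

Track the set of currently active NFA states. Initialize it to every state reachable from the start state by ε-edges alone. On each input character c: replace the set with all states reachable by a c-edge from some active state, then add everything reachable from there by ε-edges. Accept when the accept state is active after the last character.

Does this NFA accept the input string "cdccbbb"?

start: ε-closure({0}) = {0,1,2,3,4,6}
'c' @ 1: {1,3,4,5,7}  [accepting]
'd' @ 2: {1,3,4,5}  [accepting]
'c' @ 3: {1,3,4,5}  [accepting]
'c' @ 4: {1,3,4,5}  [accepting]
'b' @ 5: {1,3,4,5}  [accepting]
'b' @ 6: {1,3,4,5}  [accepting]
'b' @ 7: {1,3,4,5}  [accepting]
end set {1,3,4,5} — state 1 in

Answer: ACCEPT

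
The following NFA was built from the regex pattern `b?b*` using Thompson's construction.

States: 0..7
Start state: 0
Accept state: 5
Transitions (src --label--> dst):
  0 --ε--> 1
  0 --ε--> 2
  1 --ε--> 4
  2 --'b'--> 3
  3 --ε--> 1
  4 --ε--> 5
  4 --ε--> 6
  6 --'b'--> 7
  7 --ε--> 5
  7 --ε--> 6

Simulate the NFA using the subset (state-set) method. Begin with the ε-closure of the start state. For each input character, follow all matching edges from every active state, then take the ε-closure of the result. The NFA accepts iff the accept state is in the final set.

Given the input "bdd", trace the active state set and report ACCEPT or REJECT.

S₀ = ε-closure({0}) = {0,1,2,4,5,6}
'b' @ 1: {1,3,4,5,6,7}  [accepting]
'd' @ 2: {}  — no active states
rest 'd' ignored (set empty)
end set {} — state 5 not in

Answer: REJECT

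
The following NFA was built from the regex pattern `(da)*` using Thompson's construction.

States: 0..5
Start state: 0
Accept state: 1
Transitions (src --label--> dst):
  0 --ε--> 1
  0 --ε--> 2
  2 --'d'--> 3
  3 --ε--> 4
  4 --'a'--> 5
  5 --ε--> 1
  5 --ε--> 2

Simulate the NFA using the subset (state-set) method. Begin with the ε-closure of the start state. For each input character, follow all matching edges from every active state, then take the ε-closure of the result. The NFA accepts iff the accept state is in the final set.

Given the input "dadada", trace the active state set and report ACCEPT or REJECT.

S₀ = ε-closure({0}) = {0,1,2}
'd' @ 1: {3,4}
'a' @ 2: {1,2,5}  [accepting]
'd' @ 3: {3,4}
'a' @ 4: {1,2,5}  [accepting]
'd' @ 5: {3,4}
'a' @ 6: {1,2,5}  [accepting]
final: {1,2,5}; accept 1 in set

Answer: ACCEPT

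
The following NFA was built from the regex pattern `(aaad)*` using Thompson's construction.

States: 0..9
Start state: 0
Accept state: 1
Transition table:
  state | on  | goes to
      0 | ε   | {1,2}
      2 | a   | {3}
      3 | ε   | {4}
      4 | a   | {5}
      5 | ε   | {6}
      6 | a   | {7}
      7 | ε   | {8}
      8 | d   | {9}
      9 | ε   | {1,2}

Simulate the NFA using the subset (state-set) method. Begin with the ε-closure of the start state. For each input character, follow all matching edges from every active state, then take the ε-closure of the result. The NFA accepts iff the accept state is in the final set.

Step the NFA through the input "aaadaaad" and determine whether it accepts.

Answer: ACCEPT

Steps:
start: ε-closure({0}) = {0,1,2}
'a' @ 1: {3,4}
'a' @ 2: {5,6}
'a' @ 3: {7,8}
'd' @ 4: {1,2,9}  (accept∈set)
'a' @ 5: {3,4}
'a' @ 6: {5,6}
'a' @ 7: {7,8}
'd' @ 8: {1,2,9}  (accept∈set)
after full input: {1,2,9}  (accept=1 in)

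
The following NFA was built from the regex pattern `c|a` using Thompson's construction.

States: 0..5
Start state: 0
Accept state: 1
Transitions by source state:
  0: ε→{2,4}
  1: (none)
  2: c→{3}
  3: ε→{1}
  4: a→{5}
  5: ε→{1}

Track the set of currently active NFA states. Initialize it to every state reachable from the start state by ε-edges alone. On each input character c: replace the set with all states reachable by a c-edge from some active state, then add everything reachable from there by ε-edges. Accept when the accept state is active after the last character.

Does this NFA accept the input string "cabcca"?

Answer: REJECT

Derivation:
start: ε-closure({0}) = {0,2,4}
'c' @ 1: {1,3}  (accept∈set)
'a' @ 2: {}  — state set empty
rest 'bcca' ignored (set empty)
end set {} — state 1 not in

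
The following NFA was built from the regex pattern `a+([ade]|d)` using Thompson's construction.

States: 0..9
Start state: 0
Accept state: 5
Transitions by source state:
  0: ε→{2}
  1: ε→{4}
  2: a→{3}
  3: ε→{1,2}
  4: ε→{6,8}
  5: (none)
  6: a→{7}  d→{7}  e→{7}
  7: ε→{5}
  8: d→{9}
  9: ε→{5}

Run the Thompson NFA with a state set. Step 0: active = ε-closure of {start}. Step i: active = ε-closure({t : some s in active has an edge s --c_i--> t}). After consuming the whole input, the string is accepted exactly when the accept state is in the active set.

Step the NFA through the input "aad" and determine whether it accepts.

initial (ε-close {0}): {0,2}
'a' @ 1: {1,2,3,4,6,8}
'a' @ 2: {1,2,3,4,5,6,7,8}  ✓accept
'd' @ 3: {5,7,9}  ✓accept
final: {5,7,9}; accept 5 in set

Answer: ACCEPT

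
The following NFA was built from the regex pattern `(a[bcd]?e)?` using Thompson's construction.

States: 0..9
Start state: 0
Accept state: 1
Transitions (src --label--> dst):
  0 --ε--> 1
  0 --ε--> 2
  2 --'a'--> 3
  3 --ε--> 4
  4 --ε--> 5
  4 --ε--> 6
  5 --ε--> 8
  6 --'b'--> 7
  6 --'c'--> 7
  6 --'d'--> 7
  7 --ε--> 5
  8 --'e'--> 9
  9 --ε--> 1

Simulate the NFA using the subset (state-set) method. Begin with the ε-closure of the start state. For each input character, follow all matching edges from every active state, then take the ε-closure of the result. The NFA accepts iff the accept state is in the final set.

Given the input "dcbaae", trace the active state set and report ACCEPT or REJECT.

initial (ε-close {0}): {0,1,2}
'd' @ 1: {}  — no active states
rest 'cbaae' ignored (set empty)
after full input: {}  (accept=1 not in)

Answer: REJECT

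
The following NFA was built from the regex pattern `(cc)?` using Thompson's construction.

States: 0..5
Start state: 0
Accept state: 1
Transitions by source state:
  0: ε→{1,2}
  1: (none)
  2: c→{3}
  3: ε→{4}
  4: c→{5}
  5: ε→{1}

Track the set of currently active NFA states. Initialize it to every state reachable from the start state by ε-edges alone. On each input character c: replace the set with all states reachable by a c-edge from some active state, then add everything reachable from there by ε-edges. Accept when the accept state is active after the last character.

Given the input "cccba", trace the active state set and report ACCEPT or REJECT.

Answer: REJECT

Steps:
S₀ = ε-closure({0}) = {0,1,2}
'c' @ 1: {3,4}
'c' @ 2: {1,5}  (accept∈set)
'c' @ 3: {}  — state set empty
rest 'ba' ignored (set empty)
final: {}; accept 1 not in set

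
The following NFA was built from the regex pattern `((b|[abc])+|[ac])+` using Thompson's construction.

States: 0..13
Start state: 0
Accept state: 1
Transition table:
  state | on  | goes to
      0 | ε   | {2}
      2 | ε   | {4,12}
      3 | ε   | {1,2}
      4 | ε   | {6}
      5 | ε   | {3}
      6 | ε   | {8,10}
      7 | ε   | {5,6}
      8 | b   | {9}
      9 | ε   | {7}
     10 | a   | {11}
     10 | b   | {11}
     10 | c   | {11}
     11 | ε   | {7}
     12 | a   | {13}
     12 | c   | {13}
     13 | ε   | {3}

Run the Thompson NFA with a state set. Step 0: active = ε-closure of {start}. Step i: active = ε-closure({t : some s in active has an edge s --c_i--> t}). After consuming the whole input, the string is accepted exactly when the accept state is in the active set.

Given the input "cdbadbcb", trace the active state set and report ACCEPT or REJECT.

initial (ε-close {0}): {0,2,4,6,8,10,12}
'c' @ 1: {1,2,3,4,5,6,7,8,10,11,12,13}  ✓accept
'd' @ 2: {}  — dead — no transitions
rest 'badbcb' ignored (set empty)
after full input: {}  (accept=1 not in)

Answer: REJECT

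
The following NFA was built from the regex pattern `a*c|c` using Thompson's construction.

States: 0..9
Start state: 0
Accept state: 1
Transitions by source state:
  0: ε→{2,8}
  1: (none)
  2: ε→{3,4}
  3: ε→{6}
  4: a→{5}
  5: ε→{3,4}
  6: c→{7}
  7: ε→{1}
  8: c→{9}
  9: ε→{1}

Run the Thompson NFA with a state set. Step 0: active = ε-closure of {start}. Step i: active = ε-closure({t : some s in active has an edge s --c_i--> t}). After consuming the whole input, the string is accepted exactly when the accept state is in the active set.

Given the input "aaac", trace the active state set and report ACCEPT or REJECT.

Answer: ACCEPT

Trace:
start: ε-closure({0}) = {0,2,3,4,6,8}
'a' @ 1: {3,4,5,6}
'a' @ 2: {3,4,5,6}
'a' @ 3: {3,4,5,6}
'c' @ 4: {1,7}  ✓accept
end set {1,7} — state 1 in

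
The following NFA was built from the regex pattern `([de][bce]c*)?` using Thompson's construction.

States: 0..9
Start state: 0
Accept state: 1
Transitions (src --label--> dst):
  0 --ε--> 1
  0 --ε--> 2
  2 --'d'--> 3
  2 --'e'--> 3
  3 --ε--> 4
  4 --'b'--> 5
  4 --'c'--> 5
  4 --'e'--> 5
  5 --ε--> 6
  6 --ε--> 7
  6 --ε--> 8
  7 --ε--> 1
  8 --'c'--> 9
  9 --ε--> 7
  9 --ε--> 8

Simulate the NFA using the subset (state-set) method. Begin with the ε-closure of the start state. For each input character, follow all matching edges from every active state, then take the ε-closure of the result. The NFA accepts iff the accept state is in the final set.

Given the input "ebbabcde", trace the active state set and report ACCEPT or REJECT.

Answer: REJECT

Derivation:
start: ε-closure({0}) = {0,1,2}
'e' @ 1: {3,4}
'b' @ 2: {1,5,6,7,8}  ✓accept
'b' @ 3: {}  — state set empty
rest 'abcde' ignored (set empty)
end set {} — state 1 not in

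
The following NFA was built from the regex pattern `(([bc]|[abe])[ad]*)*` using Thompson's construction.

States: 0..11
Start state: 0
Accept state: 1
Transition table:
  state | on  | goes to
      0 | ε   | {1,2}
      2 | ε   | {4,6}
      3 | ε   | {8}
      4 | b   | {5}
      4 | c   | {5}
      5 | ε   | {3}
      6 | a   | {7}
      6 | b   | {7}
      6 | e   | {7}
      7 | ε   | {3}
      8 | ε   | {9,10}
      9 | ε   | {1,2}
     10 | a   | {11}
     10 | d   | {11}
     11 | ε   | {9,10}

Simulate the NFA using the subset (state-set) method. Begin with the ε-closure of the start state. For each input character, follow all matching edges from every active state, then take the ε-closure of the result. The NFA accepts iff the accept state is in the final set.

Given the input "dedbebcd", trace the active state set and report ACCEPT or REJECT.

Answer: REJECT

Steps:
S₀ = ε-closure({0}) = {0,1,2,4,6}
'd' @ 1: {}  — no active states
rest 'edbebcd' ignored (set empty)
after full input: {}  (accept=1 not in)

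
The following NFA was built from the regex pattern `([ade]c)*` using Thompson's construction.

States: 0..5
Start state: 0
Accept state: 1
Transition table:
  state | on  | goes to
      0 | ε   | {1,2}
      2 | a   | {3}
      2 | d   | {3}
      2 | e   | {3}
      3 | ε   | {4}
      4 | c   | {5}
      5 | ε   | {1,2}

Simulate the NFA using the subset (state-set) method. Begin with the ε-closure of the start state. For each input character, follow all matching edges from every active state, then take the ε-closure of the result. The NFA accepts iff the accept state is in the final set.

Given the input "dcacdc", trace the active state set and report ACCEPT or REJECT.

S₀ = ε-closure({0}) = {0,1,2}
'd' @ 1: {3,4}
'c' @ 2: {1,2,5}  [accepting]
'a' @ 3: {3,4}
'c' @ 4: {1,2,5}  [accepting]
'd' @ 5: {3,4}
'c' @ 6: {1,2,5}  [accepting]
final: {1,2,5}; accept 1 in set

Answer: ACCEPT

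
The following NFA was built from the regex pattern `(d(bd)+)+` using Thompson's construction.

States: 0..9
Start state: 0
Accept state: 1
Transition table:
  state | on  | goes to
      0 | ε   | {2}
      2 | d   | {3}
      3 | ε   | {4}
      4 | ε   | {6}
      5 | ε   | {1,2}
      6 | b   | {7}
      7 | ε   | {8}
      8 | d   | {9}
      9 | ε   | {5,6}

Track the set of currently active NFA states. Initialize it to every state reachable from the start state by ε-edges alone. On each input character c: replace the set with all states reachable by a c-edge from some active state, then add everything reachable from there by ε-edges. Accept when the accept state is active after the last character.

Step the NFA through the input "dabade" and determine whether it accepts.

initial (ε-close {0}): {0,2}
'd' @ 1: {3,4,6}
'a' @ 2: {}  — no active states
rest 'bade' ignored (set empty)
end set {} — state 1 not in

Answer: REJECT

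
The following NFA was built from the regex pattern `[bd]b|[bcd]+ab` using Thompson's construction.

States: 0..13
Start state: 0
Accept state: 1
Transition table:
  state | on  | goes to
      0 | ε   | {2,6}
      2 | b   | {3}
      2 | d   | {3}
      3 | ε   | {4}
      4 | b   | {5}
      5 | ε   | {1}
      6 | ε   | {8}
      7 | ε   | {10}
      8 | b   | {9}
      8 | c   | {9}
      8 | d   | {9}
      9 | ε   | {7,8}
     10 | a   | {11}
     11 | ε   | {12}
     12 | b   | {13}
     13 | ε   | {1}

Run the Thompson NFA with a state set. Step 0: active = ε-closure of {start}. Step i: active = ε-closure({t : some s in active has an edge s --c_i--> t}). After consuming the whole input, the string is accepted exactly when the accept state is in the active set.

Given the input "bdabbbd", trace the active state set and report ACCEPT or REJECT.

initial (ε-close {0}): {0,2,6,8}
'b' @ 1: {3,4,7,8,9,10}
'd' @ 2: {7,8,9,10}
'a' @ 3: {11,12}
'b' @ 4: {1,13}  (accept∈set)
'b' @ 5: {}  — dead — no transitions
rest 'bd' ignored (set empty)
after full input: {}  (accept=1 not in)

Answer: REJECT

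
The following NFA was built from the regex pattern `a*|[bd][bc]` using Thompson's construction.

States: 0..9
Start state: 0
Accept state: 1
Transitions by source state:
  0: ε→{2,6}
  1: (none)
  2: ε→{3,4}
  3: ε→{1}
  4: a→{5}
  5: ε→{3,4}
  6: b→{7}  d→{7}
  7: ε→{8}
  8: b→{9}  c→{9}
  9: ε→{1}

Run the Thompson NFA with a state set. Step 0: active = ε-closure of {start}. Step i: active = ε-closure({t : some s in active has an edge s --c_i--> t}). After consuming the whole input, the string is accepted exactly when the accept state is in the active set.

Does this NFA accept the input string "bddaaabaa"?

Answer: REJECT

Steps:
start: ε-closure({0}) = {0,1,2,3,4,6}
'b' @ 1: {7,8}
'd' @ 2: {}  — state set empty
rest 'daaabaa' ignored (set empty)
after full input: {}  (accept=1 not in)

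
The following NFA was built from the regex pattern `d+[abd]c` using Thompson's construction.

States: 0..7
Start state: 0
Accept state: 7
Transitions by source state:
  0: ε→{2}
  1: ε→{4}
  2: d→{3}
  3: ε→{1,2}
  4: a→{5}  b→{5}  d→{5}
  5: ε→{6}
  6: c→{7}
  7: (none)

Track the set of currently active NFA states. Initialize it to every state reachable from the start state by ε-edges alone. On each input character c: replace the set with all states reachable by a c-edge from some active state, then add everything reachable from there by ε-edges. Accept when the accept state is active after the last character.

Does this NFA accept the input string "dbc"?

start: ε-closure({0}) = {0,2}
'd' @ 1: {1,2,3,4}
'b' @ 2: {5,6}
'c' @ 3: {7}  ✓accept
end set {7} — state 7 in

Answer: ACCEPT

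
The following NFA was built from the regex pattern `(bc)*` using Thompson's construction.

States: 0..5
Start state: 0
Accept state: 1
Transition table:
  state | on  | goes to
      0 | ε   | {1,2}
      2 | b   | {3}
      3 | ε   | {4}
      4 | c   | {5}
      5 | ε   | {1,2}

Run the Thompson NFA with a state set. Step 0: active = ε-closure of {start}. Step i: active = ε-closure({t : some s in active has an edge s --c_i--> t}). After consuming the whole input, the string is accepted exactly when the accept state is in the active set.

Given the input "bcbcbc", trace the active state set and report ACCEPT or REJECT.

Answer: ACCEPT

Trace:
initial (ε-close {0}): {0,1,2}
'b' @ 1: {3,4}
'c' @ 2: {1,2,5}  [accepting]
'b' @ 3: {3,4}
'c' @ 4: {1,2,5}  [accepting]
'b' @ 5: {3,4}
'c' @ 6: {1,2,5}  [accepting]
after full input: {1,2,5}  (accept=1 in)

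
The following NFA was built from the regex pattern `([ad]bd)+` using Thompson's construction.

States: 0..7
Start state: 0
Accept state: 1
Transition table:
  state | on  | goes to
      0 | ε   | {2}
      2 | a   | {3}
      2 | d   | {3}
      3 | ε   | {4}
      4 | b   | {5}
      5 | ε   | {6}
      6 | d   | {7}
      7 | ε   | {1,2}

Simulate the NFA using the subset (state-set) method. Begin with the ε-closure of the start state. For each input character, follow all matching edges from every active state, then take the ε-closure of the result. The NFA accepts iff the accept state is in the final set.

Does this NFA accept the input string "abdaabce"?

start: ε-closure({0}) = {0,2}
'a' @ 1: {3,4}
'b' @ 2: {5,6}
'd' @ 3: {1,2,7}  (accept∈set)
'a' @ 4: {3,4}
'a' @ 5: {}  — state set empty
rest 'bce' ignored (set empty)
final: {}; accept 1 not in set

Answer: REJECT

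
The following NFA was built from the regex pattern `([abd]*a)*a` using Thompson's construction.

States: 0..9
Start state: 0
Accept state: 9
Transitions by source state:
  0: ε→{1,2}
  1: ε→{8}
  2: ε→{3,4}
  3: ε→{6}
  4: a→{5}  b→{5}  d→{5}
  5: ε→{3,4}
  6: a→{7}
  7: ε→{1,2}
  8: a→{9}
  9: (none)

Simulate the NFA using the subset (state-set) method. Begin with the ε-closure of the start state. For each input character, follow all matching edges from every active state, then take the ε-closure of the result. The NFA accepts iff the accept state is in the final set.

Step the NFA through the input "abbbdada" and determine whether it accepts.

Answer: REJECT

Derivation:
start: ε-closure({0}) = {0,1,2,3,4,6,8}
'a' @ 1: {1,2,3,4,5,6,7,8,9}  ✓accept
'b' @ 2: {3,4,5,6}
'b' @ 3: {3,4,5,6}
'b' @ 4: {3,4,5,6}
'd' @ 5: {3,4,5,6}
'a' @ 6: {1,2,3,4,5,6,7,8}
'd' @ 7: {3,4,5,6}
'a' @ 8: {1,2,3,4,5,6,7,8}
after full input: {1,2,3,4,5,6,7,8}  (accept=9 not in)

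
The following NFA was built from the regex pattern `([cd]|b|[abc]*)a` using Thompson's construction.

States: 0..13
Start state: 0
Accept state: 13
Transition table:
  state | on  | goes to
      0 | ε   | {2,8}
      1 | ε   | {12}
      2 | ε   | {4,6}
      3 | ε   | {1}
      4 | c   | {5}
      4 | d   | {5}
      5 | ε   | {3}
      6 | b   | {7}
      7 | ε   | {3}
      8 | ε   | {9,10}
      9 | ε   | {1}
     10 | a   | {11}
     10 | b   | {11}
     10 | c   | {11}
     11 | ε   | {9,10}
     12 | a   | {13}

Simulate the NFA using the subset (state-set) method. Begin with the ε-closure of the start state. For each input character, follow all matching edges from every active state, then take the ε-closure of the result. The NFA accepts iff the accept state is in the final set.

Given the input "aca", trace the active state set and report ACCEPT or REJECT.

Answer: ACCEPT

Steps:
start: ε-closure({0}) = {0,1,2,4,6,8,9,10,12}
'a' @ 1: {1,9,10,11,12,13}  ✓accept
'c' @ 2: {1,9,10,11,12}
'a' @ 3: {1,9,10,11,12,13}  ✓accept
after full input: {1,9,10,11,12,13}  (accept=13 in)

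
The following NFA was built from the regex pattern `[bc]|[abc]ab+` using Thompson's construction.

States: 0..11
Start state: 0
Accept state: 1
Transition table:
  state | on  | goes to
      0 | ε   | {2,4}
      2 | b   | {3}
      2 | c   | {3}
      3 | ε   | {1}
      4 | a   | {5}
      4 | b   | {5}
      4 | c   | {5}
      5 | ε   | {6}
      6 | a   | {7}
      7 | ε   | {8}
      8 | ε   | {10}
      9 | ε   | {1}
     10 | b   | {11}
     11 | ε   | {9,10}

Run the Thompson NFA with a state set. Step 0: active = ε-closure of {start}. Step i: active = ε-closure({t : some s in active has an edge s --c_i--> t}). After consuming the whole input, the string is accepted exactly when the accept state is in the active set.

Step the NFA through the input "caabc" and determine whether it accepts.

Answer: REJECT

Derivation:
initial (ε-close {0}): {0,2,4}
'c' @ 1: {1,3,5,6}  (accept∈set)
'a' @ 2: {7,8,10}
'a' @ 3: {}  — state set empty
rest 'bc' ignored (set empty)
after full input: {}  (accept=1 not in)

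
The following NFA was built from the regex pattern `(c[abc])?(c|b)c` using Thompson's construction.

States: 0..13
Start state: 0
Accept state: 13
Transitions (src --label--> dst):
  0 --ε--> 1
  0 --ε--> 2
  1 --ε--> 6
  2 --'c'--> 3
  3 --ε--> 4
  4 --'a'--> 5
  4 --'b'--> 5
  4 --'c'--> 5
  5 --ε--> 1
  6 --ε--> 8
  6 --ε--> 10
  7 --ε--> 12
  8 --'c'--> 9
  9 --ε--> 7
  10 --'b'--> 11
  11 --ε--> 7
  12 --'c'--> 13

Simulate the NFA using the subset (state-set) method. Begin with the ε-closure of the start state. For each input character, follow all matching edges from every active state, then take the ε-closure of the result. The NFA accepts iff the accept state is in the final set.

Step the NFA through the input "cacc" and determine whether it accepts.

Answer: ACCEPT

Derivation:
start: ε-closure({0}) = {0,1,2,6,8,10}
'c' @ 1: {3,4,7,9,12}
'a' @ 2: {1,5,6,8,10}
'c' @ 3: {7,9,12}
'c' @ 4: {13}  (accept∈set)
final: {13}; accept 13 in set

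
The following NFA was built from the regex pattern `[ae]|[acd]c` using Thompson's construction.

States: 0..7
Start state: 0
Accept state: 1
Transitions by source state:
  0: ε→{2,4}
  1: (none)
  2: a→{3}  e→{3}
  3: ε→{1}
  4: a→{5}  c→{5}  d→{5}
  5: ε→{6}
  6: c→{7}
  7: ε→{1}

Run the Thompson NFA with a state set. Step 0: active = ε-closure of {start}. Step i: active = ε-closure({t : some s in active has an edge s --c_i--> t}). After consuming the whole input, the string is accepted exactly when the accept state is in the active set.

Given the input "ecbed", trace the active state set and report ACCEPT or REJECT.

Answer: REJECT

Trace:
start: ε-closure({0}) = {0,2,4}
'e' @ 1: {1,3}  (accept∈set)
'c' @ 2: {}  — no active states
rest 'bed' ignored (set empty)
end set {} — state 1 not in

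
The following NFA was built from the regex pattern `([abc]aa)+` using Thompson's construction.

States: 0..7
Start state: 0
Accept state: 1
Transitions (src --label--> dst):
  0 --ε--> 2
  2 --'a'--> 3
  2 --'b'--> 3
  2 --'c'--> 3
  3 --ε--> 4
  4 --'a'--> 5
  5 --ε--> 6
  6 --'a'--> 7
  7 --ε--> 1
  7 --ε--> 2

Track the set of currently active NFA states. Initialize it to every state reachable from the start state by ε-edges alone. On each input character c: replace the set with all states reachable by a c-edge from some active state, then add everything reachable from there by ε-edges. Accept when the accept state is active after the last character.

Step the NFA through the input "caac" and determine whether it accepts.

initial (ε-close {0}): {0,2}
'c' @ 1: {3,4}
'a' @ 2: {5,6}
'a' @ 3: {1,2,7}  (accept∈set)
'c' @ 4: {3,4}
final: {3,4}; accept 1 not in set

Answer: REJECT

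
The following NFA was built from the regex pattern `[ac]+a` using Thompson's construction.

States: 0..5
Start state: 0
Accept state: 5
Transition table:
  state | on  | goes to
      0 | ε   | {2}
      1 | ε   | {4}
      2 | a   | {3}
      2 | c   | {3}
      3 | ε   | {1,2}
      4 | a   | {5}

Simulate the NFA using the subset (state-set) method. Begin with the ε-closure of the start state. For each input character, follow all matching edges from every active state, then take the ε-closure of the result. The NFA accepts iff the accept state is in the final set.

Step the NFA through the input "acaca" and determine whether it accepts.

Answer: ACCEPT

Steps:
initial (ε-close {0}): {0,2}
'a' @ 1: {1,2,3,4}
'c' @ 2: {1,2,3,4}
'a' @ 3: {1,2,3,4,5}  ✓accept
'c' @ 4: {1,2,3,4}
'a' @ 5: {1,2,3,4,5}  ✓accept
end set {1,2,3,4,5} — state 5 in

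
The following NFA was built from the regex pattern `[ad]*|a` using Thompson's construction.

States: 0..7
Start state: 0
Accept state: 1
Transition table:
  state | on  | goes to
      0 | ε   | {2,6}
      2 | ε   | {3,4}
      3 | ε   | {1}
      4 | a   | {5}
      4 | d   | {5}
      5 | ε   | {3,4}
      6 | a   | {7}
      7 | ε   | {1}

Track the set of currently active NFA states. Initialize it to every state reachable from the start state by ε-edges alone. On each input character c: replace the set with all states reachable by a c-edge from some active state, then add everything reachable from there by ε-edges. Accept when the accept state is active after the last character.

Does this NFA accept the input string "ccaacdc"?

initial (ε-close {0}): {0,1,2,3,4,6}
'c' @ 1: {}  — no active states
rest 'caacdc' ignored (set empty)
after full input: {}  (accept=1 not in)

Answer: REJECT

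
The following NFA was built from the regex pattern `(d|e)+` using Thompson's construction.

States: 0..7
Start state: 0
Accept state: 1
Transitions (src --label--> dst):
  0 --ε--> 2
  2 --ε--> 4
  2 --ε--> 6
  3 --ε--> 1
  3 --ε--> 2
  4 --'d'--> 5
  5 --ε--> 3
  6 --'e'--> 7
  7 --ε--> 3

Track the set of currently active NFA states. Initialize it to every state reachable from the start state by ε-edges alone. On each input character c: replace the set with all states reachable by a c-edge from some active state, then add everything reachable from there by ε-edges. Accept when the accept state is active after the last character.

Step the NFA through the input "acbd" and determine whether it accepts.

Answer: REJECT

Trace:
S₀ = ε-closure({0}) = {0,2,4,6}
'a' @ 1: {}  — no active states
rest 'cbd' ignored (set empty)
end set {} — state 1 not in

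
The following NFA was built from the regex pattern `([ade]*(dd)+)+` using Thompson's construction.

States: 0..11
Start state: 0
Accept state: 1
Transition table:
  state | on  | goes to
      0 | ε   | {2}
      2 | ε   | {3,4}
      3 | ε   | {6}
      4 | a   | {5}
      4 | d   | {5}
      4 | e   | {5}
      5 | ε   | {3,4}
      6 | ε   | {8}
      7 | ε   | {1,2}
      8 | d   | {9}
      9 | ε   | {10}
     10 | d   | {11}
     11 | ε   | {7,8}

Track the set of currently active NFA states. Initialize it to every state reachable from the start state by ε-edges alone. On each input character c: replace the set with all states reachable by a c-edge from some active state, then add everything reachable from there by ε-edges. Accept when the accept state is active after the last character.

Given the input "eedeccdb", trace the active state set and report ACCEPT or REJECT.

S₀ = ε-closure({0}) = {0,2,3,4,6,8}
'e' @ 1: {3,4,5,6,8}
'e' @ 2: {3,4,5,6,8}
'd' @ 3: {3,4,5,6,8,9,10}
'e' @ 4: {3,4,5,6,8}
'c' @ 5: {}  — no active states
rest 'cdb' ignored (set empty)
end set {} — state 1 not in

Answer: REJECT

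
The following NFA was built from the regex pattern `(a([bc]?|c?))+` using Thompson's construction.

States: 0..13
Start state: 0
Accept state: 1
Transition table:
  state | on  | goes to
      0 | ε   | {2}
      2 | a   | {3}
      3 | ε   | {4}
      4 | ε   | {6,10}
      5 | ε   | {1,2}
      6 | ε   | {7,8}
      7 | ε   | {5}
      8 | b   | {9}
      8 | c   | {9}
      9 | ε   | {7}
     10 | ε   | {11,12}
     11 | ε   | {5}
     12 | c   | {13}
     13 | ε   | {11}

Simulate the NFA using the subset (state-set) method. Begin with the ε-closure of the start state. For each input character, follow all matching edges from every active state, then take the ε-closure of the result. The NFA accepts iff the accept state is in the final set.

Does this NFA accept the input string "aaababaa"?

initial (ε-close {0}): {0,2}
'a' @ 1: {1,2,3,4,5,6,7,8,10,11,12}  ✓accept
'a' @ 2: {1,2,3,4,5,6,7,8,10,11,12}  ✓accept
'a' @ 3: {1,2,3,4,5,6,7,8,10,11,12}  ✓accept
'b' @ 4: {1,2,5,7,9}  ✓accept
'a' @ 5: {1,2,3,4,5,6,7,8,10,11,12}  ✓accept
'b' @ 6: {1,2,5,7,9}  ✓accept
'a' @ 7: {1,2,3,4,5,6,7,8,10,11,12}  ✓accept
'a' @ 8: {1,2,3,4,5,6,7,8,10,11,12}  ✓accept
final: {1,2,3,4,5,6,7,8,10,11,12}; accept 1 in set

Answer: ACCEPT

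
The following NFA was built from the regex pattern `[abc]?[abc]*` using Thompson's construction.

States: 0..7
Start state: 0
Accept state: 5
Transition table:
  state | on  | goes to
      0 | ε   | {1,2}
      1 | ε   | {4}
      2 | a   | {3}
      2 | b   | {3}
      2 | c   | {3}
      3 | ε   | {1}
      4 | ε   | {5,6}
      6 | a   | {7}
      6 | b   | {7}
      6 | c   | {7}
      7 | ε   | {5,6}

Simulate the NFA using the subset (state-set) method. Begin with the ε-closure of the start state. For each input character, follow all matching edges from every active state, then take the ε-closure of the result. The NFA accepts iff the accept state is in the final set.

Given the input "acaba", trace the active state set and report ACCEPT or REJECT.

Answer: ACCEPT

Derivation:
S₀ = ε-closure({0}) = {0,1,2,4,5,6}
'a' @ 1: {1,3,4,5,6,7}  [accepting]
'c' @ 2: {5,6,7}  [accepting]
'a' @ 3: {5,6,7}  [accepting]
'b' @ 4: {5,6,7}  [accepting]
'a' @ 5: {5,6,7}  [accepting]
end set {5,6,7} — state 5 in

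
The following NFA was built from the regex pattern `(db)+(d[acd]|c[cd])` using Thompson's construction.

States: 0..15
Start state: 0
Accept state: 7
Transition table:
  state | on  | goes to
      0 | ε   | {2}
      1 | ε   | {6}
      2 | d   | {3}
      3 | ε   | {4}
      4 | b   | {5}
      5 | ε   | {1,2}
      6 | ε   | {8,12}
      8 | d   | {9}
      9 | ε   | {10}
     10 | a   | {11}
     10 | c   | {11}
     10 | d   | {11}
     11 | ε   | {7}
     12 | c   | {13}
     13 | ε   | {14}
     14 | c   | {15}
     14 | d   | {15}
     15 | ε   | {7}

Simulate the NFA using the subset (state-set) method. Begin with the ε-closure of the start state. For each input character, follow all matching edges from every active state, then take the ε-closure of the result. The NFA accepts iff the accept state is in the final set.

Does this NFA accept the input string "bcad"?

Answer: REJECT

Trace:
S₀ = ε-closure({0}) = {0,2}
'b' @ 1: {}  — no active states
rest 'cad' ignored (set empty)
final: {}; accept 7 not in set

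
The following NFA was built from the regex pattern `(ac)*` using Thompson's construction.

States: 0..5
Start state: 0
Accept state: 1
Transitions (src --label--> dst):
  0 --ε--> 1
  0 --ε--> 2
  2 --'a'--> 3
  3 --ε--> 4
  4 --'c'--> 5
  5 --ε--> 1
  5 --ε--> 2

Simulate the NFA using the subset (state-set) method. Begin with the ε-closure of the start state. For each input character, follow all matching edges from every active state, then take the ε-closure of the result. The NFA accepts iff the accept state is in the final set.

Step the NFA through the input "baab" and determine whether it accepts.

start: ε-closure({0}) = {0,1,2}
'b' @ 1: {}  — dead — no transitions
rest 'aab' ignored (set empty)
end set {} — state 1 not in

Answer: REJECT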